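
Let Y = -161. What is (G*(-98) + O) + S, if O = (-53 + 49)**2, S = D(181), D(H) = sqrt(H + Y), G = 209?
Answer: -20466 + 2*sqrt(5) ≈ -20462.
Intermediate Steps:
D(H) = sqrt(-161 + H) (D(H) = sqrt(H - 161) = sqrt(-161 + H))
S = 2*sqrt(5) (S = sqrt(-161 + 181) = sqrt(20) = 2*sqrt(5) ≈ 4.4721)
O = 16 (O = (-4)**2 = 16)
(G*(-98) + O) + S = (209*(-98) + 16) + 2*sqrt(5) = (-20482 + 16) + 2*sqrt(5) = -20466 + 2*sqrt(5)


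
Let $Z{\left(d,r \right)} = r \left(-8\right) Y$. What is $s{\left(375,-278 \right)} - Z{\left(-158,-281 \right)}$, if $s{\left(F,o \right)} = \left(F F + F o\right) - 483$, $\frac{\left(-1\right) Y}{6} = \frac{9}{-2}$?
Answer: $-24804$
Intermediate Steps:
$Y = 27$ ($Y = - 6 \frac{9}{-2} = - 6 \cdot 9 \left(- \frac{1}{2}\right) = \left(-6\right) \left(- \frac{9}{2}\right) = 27$)
$Z{\left(d,r \right)} = - 216 r$ ($Z{\left(d,r \right)} = r \left(-8\right) 27 = - 8 r 27 = - 216 r$)
$s{\left(F,o \right)} = -483 + F^{2} + F o$ ($s{\left(F,o \right)} = \left(F^{2} + F o\right) - 483 = -483 + F^{2} + F o$)
$s{\left(375,-278 \right)} - Z{\left(-158,-281 \right)} = \left(-483 + 375^{2} + 375 \left(-278\right)\right) - \left(-216\right) \left(-281\right) = \left(-483 + 140625 - 104250\right) - 60696 = 35892 - 60696 = -24804$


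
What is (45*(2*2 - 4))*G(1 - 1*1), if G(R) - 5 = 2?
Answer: 0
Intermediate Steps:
G(R) = 7 (G(R) = 5 + 2 = 7)
(45*(2*2 - 4))*G(1 - 1*1) = (45*(2*2 - 4))*7 = (45*(4 - 4))*7 = (45*0)*7 = 0*7 = 0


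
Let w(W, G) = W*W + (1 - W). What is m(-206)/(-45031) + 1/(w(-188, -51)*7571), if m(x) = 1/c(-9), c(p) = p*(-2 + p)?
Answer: -264562274/1199311251497667 ≈ -2.2060e-7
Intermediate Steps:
m(x) = 1/99 (m(x) = 1/(-9*(-2 - 9)) = 1/(-9*(-11)) = 1/99)
w(W, G) = 1 + W**2 - W (w(W, G) = W**2 + (1 - W) = 1 + W**2 - W)
m(-206)/(-45031) + 1/(w(-188, -51)*7571) = (1/99)/(-45031) + 1/((1 + (-188)**2 - 1*(-188))*7571) = (1/99)*(-1/45031) + (1/7571)/(1 + 35344 + 188) = -1/4458069 + (1/7571)/35533 = -1/4458069 + (1/35533)*(1/7571) = -1/4458069 + 1/269020343 = -264562274/1199311251497667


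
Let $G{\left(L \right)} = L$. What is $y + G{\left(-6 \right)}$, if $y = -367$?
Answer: $-373$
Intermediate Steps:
$y + G{\left(-6 \right)} = -367 - 6 = -373$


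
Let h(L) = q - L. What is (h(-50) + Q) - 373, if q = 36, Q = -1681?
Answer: -1968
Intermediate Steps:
h(L) = 36 - L
(h(-50) + Q) - 373 = ((36 - 1*(-50)) - 1681) - 373 = ((36 + 50) - 1681) - 373 = (86 - 1681) - 373 = -1595 - 373 = -1968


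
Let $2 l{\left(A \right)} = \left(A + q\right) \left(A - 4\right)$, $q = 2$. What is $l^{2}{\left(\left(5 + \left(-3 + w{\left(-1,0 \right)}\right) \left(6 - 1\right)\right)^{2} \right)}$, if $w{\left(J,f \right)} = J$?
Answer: $\frac{2516727889}{4} \approx 6.2918 \cdot 10^{8}$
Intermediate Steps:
$l{\left(A \right)} = \frac{\left(-4 + A\right) \left(2 + A\right)}{2}$ ($l{\left(A \right)} = \frac{\left(A + 2\right) \left(A - 4\right)}{2} = \frac{\left(2 + A\right) \left(-4 + A\right)}{2} = \frac{\left(-4 + A\right) \left(2 + A\right)}{2}$)
$l^{2}{\left(\left(5 + \left(-3 + w{\left(-1,0 \right)}\right) \left(6 - 1\right)\right)^{2} \right)} = \left(-4 + \frac{\left(\left(5 + \left(-3 - 1\right) \left(6 - 1\right)\right)^{2}\right)^{2}}{2} - \left(5 + \left(-3 - 1\right) \left(6 - 1\right)\right)^{2}\right)^{2} = \left(-4 + \frac{\left(\left(5 - 20\right)^{2}\right)^{2}}{2} - \left(5 - 20\right)^{2}\right)^{2} = \left(-4 + \frac{\left(\left(-15\right)^{2}\right)^{2}}{2} - \left(-15\right)^{2}\right)^{2} = \left(-4 + \frac{225^{2}}{2} - 225\right)^{2} = \left(-4 + \frac{1}{2} \cdot 50625 - 225\right)^{2} = \left(-4 + \frac{50625}{2} - 225\right)^{2} = \left(\frac{50167}{2}\right)^{2} = \frac{2516727889}{4}$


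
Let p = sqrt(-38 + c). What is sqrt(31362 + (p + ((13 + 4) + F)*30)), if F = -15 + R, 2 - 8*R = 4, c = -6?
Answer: sqrt(125658 + 8*I*sqrt(11))/2 ≈ 177.24 + 0.018712*I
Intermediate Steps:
R = -1/4 (R = 1/4 - 1/8*4 = 1/4 - 1/2 = -1/4 ≈ -0.25000)
F = -61/4 (F = -15 - 1/4 = -61/4 ≈ -15.250)
p = 2*I*sqrt(11) (p = sqrt(-38 - 6) = sqrt(-44) = 2*I*sqrt(11) ≈ 6.6332*I)
sqrt(31362 + (p + ((13 + 4) + F)*30)) = sqrt(31362 + (2*I*sqrt(11) + ((13 + 4) - 61/4)*30)) = sqrt(31362 + (2*I*sqrt(11) + (17 - 61/4)*30)) = sqrt(31362 + (2*I*sqrt(11) + (7/4)*30)) = sqrt(31362 + (2*I*sqrt(11) + 105/2)) = sqrt(31362 + (105/2 + 2*I*sqrt(11))) = sqrt(62829/2 + 2*I*sqrt(11))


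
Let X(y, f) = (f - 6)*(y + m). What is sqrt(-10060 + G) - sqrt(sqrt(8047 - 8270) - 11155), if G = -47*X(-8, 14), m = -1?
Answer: -sqrt(-11155 + I*sqrt(223)) + 2*I*sqrt(1669) ≈ -0.070695 - 23.91*I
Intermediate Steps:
X(y, f) = (-1 + y)*(-6 + f) (X(y, f) = (f - 6)*(y - 1) = (-6 + f)*(-1 + y) = (-1 + y)*(-6 + f))
G = 3384 (G = -47*(6 - 1*14 - 6*(-8) + 14*(-8)) = -47*(6 - 14 + 48 - 112) = -47*(-72) = 3384)
sqrt(-10060 + G) - sqrt(sqrt(8047 - 8270) - 11155) = sqrt(-10060 + 3384) - sqrt(sqrt(8047 - 8270) - 11155) = sqrt(-6676) - sqrt(sqrt(-223) - 11155) = 2*I*sqrt(1669) - sqrt(I*sqrt(223) - 11155) = 2*I*sqrt(1669) - sqrt(-11155 + I*sqrt(223)) = -sqrt(-11155 + I*sqrt(223)) + 2*I*sqrt(1669)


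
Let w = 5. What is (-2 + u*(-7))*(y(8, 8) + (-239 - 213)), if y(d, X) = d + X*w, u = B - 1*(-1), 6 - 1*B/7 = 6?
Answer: 3636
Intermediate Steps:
B = 0 (B = 42 - 7*6 = 42 - 42 = 0)
u = 1 (u = 0 - 1*(-1) = 0 + 1 = 1)
y(d, X) = d + 5*X (y(d, X) = d + X*5 = d + 5*X)
(-2 + u*(-7))*(y(8, 8) + (-239 - 213)) = (-2 + 1*(-7))*((8 + 5*8) + (-239 - 213)) = (-2 - 7)*((8 + 40) - 452) = -9*(48 - 452) = -9*(-404) = 3636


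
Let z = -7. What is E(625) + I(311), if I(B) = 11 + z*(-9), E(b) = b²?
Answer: 390699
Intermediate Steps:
I(B) = 74 (I(B) = 11 - 7*(-9) = 11 + 63 = 74)
E(625) + I(311) = 625² + 74 = 390625 + 74 = 390699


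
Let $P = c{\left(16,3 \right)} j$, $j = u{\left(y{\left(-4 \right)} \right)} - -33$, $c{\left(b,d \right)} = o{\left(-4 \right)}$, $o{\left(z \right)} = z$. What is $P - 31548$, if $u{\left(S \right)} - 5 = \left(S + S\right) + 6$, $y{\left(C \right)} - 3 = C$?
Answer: $-31716$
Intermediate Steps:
$y{\left(C \right)} = 3 + C$
$u{\left(S \right)} = 11 + 2 S$ ($u{\left(S \right)} = 5 + \left(\left(S + S\right) + 6\right) = 5 + \left(2 S + 6\right) = 5 + \left(6 + 2 S\right) = 11 + 2 S$)
$c{\left(b,d \right)} = -4$
$j = 42$ ($j = \left(11 + 2 \left(3 - 4\right)\right) - -33 = \left(11 + 2 \left(-1\right)\right) + 33 = \left(11 - 2\right) + 33 = 9 + 33 = 42$)
$P = -168$ ($P = \left(-4\right) 42 = -168$)
$P - 31548 = -168 - 31548 = -31716$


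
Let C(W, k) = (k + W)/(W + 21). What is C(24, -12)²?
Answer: 16/225 ≈ 0.071111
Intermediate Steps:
C(W, k) = (W + k)/(21 + W)
C(24, -12)² = ((24 - 12)/(21 + 24))² = (12/45)² = ((1/45)*12)² = (4/15)² = 16/225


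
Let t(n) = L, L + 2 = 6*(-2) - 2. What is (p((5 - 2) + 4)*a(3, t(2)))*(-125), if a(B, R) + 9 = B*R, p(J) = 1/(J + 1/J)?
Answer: 1995/2 ≈ 997.50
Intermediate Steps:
L = -16 (L = -2 + (6*(-2) - 2) = -2 + (-12 - 2) = -2 - 14 = -16)
t(n) = -16
a(B, R) = -9 + B*R
(p((5 - 2) + 4)*a(3, t(2)))*(-125) = ((((5 - 2) + 4)/(1 + ((5 - 2) + 4)²))*(-9 + 3*(-16)))*(-125) = (((3 + 4)/(1 + (3 + 4)²))*(-9 - 48))*(-125) = ((7/(1 + 7²))*(-57))*(-125) = ((7/(1 + 49))*(-57))*(-125) = ((7/50)*(-57))*(-125) = -399/50*(-125) = 1995/2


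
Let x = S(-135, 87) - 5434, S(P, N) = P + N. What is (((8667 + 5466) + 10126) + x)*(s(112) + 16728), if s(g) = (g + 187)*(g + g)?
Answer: 1571710008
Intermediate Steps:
s(g) = 2*g*(187 + g) (s(g) = (187 + g)*(2*g) = 2*g*(187 + g))
S(P, N) = N + P
x = -5482 (x = (87 - 135) - 5434 = -48 - 5434 = -5482)
(((8667 + 5466) + 10126) + x)*(s(112) + 16728) = (((8667 + 5466) + 10126) - 5482)*(2*112*(187 + 112) + 16728) = ((14133 + 10126) - 5482)*(2*112*299 + 16728) = (24259 - 5482)*(66976 + 16728) = 18777*83704 = 1571710008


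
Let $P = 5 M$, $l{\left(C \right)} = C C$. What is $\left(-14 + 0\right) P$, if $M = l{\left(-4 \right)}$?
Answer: $-1120$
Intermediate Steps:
$l{\left(C \right)} = C^{2}$
$M = 16$ ($M = \left(-4\right)^{2} = 16$)
$P = 80$ ($P = 5 \cdot 16 = 80$)
$\left(-14 + 0\right) P = \left(-14 + 0\right) 80 = \left(-14\right) 80 = -1120$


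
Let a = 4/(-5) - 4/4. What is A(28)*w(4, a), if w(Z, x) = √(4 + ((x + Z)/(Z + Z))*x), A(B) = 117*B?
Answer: 819*√1402/5 ≈ 6133.2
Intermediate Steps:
a = -9/5 (a = 4*(-⅕) - 4*¼ = -⅘ - 1 = -9/5 ≈ -1.8000)
w(Z, x) = √(4 + x*(Z + x)/(2*Z)) (w(Z, x) = √(4 + ((Z + x)/((2*Z)))*x) = √(4 + ((Z + x)*(1/(2*Z)))*x) = √(4 + ((Z + x)/(2*Z))*x) = √(4 + x*(Z + x)/(2*Z)))
A(28)*w(4, a) = (117*28)*(√(16 + 2*(-9/5) + 2*(-9/5)²/4)/2) = 3276*(√(16 - 18/5 + 2*(¼)*(81/25))/2) = 3276*(√(16 - 18/5 + 81/50)/2) = 3276*(√(701/50)/2) = 3276*((√1402/10)/2) = 3276*(√1402/20) = 819*√1402/5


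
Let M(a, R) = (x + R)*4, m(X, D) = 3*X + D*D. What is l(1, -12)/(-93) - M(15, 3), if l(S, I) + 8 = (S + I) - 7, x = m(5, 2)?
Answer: -8158/93 ≈ -87.720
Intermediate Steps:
m(X, D) = D² + 3*X (m(X, D) = 3*X + D² = D² + 3*X)
x = 19 (x = 2² + 3*5 = 4 + 15 = 19)
l(S, I) = -15 + I + S (l(S, I) = -8 + ((S + I) - 7) = -8 + ((I + S) - 7) = -8 + (-7 + I + S) = -15 + I + S)
M(a, R) = 76 + 4*R (M(a, R) = (19 + R)*4 = 76 + 4*R)
l(1, -12)/(-93) - M(15, 3) = (-15 - 12 + 1)/(-93) - (76 + 4*3) = -26*(-1/93) - (76 + 12) = 26/93 - 1*88 = 26/93 - 88 = -8158/93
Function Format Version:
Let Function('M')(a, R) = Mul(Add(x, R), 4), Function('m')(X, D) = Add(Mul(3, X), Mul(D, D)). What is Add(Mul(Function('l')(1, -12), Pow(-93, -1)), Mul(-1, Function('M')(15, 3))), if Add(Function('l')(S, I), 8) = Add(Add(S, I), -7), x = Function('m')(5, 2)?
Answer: Rational(-8158, 93) ≈ -87.720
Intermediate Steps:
Function('m')(X, D) = Add(Pow(D, 2), Mul(3, X)) (Function('m')(X, D) = Add(Mul(3, X), Pow(D, 2)) = Add(Pow(D, 2), Mul(3, X)))
x = 19 (x = Add(Pow(2, 2), Mul(3, 5)) = Add(4, 15) = 19)
Function('l')(S, I) = Add(-15, I, S) (Function('l')(S, I) = Add(-8, Add(Add(S, I), -7)) = Add(-8, Add(Add(I, S), -7)) = Add(-8, Add(-7, I, S)) = Add(-15, I, S))
Function('M')(a, R) = Add(76, Mul(4, R)) (Function('M')(a, R) = Mul(Add(19, R), 4) = Add(76, Mul(4, R)))
Add(Mul(Function('l')(1, -12), Pow(-93, -1)), Mul(-1, Function('M')(15, 3))) = Add(Mul(Add(-15, -12, 1), Pow(-93, -1)), Mul(-1, Add(76, Mul(4, 3)))) = Add(Mul(-26, Rational(-1, 93)), Mul(-1, Add(76, 12))) = Add(Rational(26, 93), Mul(-1, 88)) = Add(Rational(26, 93), -88) = Rational(-8158, 93)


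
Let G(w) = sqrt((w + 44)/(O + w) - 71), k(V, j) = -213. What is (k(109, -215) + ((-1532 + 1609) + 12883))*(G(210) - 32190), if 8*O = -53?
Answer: -410325930 + 12747*I*sqrt(184640095)/1627 ≈ -4.1033e+8 + 1.0646e+5*I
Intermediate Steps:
O = -53/8 (O = (1/8)*(-53) = -53/8 ≈ -6.6250)
G(w) = sqrt(-71 + (44 + w)/(-53/8 + w)) (G(w) = sqrt((w + 44)/(-53/8 + w) - 71) = sqrt((44 + w)/(-53/8 + w) - 71) = sqrt(-71 + (44 + w)/(-53/8 + w)))
(k(109, -215) + ((-1532 + 1609) + 12883))*(G(210) - 32190) = (-213 + ((-1532 + 1609) + 12883))*(sqrt(5)*sqrt((823 - 112*210)/(-53 + 8*210)) - 32190) = (-213 + (77 + 12883))*(sqrt(5)*sqrt((823 - 23520)/(-53 + 1680)) - 32190) = (-213 + 12960)*(sqrt(5)*sqrt(-22697/1627) - 32190) = 12747*(sqrt(5)*sqrt((1/1627)*(-22697)) - 32190) = 12747*(sqrt(5)*sqrt(-22697/1627) - 32190) = 12747*(sqrt(5)*(I*sqrt(36928019)/1627) - 32190) = 12747*(I*sqrt(184640095)/1627 - 32190) = 12747*(-32190 + I*sqrt(184640095)/1627) = -410325930 + 12747*I*sqrt(184640095)/1627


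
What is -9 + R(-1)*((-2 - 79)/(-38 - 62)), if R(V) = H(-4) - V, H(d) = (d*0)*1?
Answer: -819/100 ≈ -8.1900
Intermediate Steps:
H(d) = 0 (H(d) = 0*1 = 0)
R(V) = -V (R(V) = 0 - V = -V)
-9 + R(-1)*((-2 - 79)/(-38 - 62)) = -9 + (-1*(-1))*((-2 - 79)/(-38 - 62)) = -9 + 1*(-81/(-100)) = -9 + 1*(-81*(-1/100)) = -9 + 1*(81/100) = -9 + 81/100 = -819/100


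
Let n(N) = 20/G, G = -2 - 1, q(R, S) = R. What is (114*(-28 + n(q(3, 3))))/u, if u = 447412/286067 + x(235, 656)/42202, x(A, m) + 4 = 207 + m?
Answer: -47710913358368/19127412777 ≈ -2494.4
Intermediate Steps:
x(A, m) = 203 + m (x(A, m) = -4 + (207 + m) = 203 + m)
G = -3
u = 19127412777/12072599534 (u = 447412/286067 + (203 + 656)/42202 = 447412*(1/286067) + 859*(1/42202) = 447412/286067 + 859/42202 = 19127412777/12072599534 ≈ 1.5844)
n(N) = -20/3 (n(N) = 20/(-3) = 20*(-⅓) = -20/3)
(114*(-28 + n(q(3, 3))))/u = (114*(-28 - 20/3))/(19127412777/12072599534) = (114*(-104/3))*(12072599534/19127412777) = -3952*12072599534/19127412777 = -47710913358368/19127412777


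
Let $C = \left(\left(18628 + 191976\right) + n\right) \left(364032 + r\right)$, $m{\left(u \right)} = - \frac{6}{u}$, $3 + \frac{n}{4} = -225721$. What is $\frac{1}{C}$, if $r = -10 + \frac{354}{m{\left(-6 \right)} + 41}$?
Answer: $- \frac{7}{1764107474196} \approx -3.968 \cdot 10^{-12}$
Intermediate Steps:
$n = -902896$ ($n = -12 + 4 \left(-225721\right) = -12 - 902884 = -902896$)
$r = - \frac{11}{7}$ ($r = -10 + \frac{354}{- \frac{6}{-6} + 41} = -10 + \frac{354}{\left(-6\right) \left(- \frac{1}{6}\right) + 41} = -10 + \frac{354}{1 + 41} = -10 + \frac{354}{42} = -10 + 354 \cdot \frac{1}{42} = -10 + \frac{59}{7} = - \frac{11}{7} \approx -1.5714$)
$C = - \frac{1764107474196}{7}$ ($C = \left(\left(18628 + 191976\right) - 902896\right) \left(364032 - \frac{11}{7}\right) = \left(210604 - 902896\right) \frac{2548213}{7} = \left(-692292\right) \frac{2548213}{7} = - \frac{1764107474196}{7} \approx -2.5202 \cdot 10^{11}$)
$\frac{1}{C} = \frac{1}{- \frac{1764107474196}{7}} = - \frac{7}{1764107474196}$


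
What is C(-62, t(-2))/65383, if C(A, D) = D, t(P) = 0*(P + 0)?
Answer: 0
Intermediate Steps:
t(P) = 0 (t(P) = 0*P = 0)
C(-62, t(-2))/65383 = 0/65383 = 0*(1/65383) = 0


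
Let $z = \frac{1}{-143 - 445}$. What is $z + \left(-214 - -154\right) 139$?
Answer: $- \frac{4903921}{588} \approx -8340.0$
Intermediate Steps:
$z = - \frac{1}{588}$ ($z = \frac{1}{-588} = - \frac{1}{588} \approx -0.0017007$)
$z + \left(-214 - -154\right) 139 = - \frac{1}{588} + \left(-214 - -154\right) 139 = - \frac{1}{588} + \left(-214 + 154\right) 139 = - \frac{1}{588} - 8340 = - \frac{4903921}{588}$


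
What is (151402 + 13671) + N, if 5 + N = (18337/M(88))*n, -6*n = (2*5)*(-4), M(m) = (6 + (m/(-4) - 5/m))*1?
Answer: 667450132/4239 ≈ 1.5745e+5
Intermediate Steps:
M(m) = 6 - 5/m - m/4 (M(m) = (6 + (m*(-1/4) - 5/m))*1 = (6 + (-m/4 - 5/m))*1 = (6 + (-5/m - m/4))*1 = (6 - 5/m - m/4)*1 = 6 - 5/m - m/4)
n = 20/3 (n = -2*5*(-4)/6 = -5*(-4)/3 = -1/6*(-40) = 20/3 ≈ 6.6667)
N = -32294315/4239 (N = -5 + (18337/(6 - 5/88 - 1/4*88))*(20/3) = -5 + (18337/(6 - 5*1/88 - 22))*(20/3) = -5 + (18337/(6 - 5/88 - 22))*(20/3) = -5 + (18337/(-1413/88))*(20/3) = -5 + (18337*(-88/1413))*(20/3) = -5 - 1613656/1413*20/3 = -5 - 32273120/4239 = -32294315/4239 ≈ -7618.4)
(151402 + 13671) + N = (151402 + 13671) - 32294315/4239 = 165073 - 32294315/4239 = 667450132/4239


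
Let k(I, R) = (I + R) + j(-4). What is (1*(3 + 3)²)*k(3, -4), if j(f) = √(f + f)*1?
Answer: -36 + 72*I*√2 ≈ -36.0 + 101.82*I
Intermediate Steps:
j(f) = √2*√f (j(f) = √(2*f)*1 = (√2*√f)*1 = √2*√f)
k(I, R) = I + R + 2*I*√2 (k(I, R) = (I + R) + √2*√(-4) = (I + R) + √2*(2*I) = (I + R) + 2*I*√2 = I + R + 2*I*√2)
(1*(3 + 3)²)*k(3, -4) = (1*(3 + 3)²)*(3 - 4 + 2*I*√2) = (1*6²)*(-1 + 2*I*√2) = (1*36)*(-1 + 2*I*√2) = 36*(-1 + 2*I*√2) = -36 + 72*I*√2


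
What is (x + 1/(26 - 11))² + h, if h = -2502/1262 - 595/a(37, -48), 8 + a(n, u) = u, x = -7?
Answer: 64415243/1135800 ≈ 56.714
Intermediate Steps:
a(n, u) = -8 + u
h = 43627/5048 (h = -2502/1262 - 595/(-8 - 48) = -2502*1/1262 - 595/(-56) = -1251/631 - 595*(-1/56) = -1251/631 + 85/8 = 43627/5048 ≈ 8.6424)
(x + 1/(26 - 11))² + h = (-7 + 1/(26 - 11))² + 43627/5048 = (-7 + 1/15)² + 43627/5048 = (-104/15)² + 43627/5048 = 10816/225 + 43627/5048 = 64415243/1135800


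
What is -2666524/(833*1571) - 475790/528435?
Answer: -58049253226/19758078963 ≈ -2.9380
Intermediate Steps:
-2666524/(833*1571) - 475790/528435 = -2666524/1308643 - 475790*1/528435 = -2666524*1/1308643 - 95158/105687 = -380932/186949 - 95158/105687 = -58049253226/19758078963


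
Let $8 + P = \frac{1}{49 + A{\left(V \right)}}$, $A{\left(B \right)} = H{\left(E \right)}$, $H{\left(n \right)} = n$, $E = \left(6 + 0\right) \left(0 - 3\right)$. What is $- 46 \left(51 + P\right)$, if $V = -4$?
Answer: $- \frac{61364}{31} \approx -1979.5$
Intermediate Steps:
$E = -18$ ($E = 6 \left(-3\right) = -18$)
$A{\left(B \right)} = -18$
$P = - \frac{247}{31}$ ($P = -8 + \frac{1}{49 - 18} = -8 + \frac{1}{31} = - \frac{247}{31} \approx -7.9677$)
$- 46 \left(51 + P\right) = - 46 \left(51 - \frac{247}{31}\right) = \left(-46\right) \frac{1334}{31} = - \frac{61364}{31}$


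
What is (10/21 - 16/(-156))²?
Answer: 24964/74529 ≈ 0.33496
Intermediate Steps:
(10/21 - 16/(-156))² = (10*(1/21) - 16*(-1/156))² = (10/21 + 4/39)² = (158/273)² = 24964/74529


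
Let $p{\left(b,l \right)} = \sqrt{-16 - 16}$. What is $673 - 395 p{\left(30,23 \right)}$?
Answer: $673 - 1580 i \sqrt{2} \approx 673.0 - 2234.5 i$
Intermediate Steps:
$p{\left(b,l \right)} = 4 i \sqrt{2}$ ($p{\left(b,l \right)} = \sqrt{-32} = 4 i \sqrt{2}$)
$673 - 395 p{\left(30,23 \right)} = 673 - 395 \cdot 4 i \sqrt{2} = 673 - 1580 i \sqrt{2}$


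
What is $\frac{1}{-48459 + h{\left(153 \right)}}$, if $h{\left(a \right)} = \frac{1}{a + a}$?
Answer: $- \frac{306}{14828453} \approx -2.0636 \cdot 10^{-5}$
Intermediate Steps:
$h{\left(a \right)} = \frac{1}{2 a}$
$\frac{1}{-48459 + h{\left(153 \right)}} = \frac{1}{-48459 + \frac{1}{2 \cdot 153}} = \frac{1}{-48459 + \frac{1}{2} \cdot \frac{1}{153}} = \frac{1}{-48459 + \frac{1}{306}} = \frac{1}{- \frac{14828453}{306}} = - \frac{306}{14828453}$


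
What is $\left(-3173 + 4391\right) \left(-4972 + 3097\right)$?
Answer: $-2283750$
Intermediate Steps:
$\left(-3173 + 4391\right) \left(-4972 + 3097\right) = 1218 \left(-1875\right) = -2283750$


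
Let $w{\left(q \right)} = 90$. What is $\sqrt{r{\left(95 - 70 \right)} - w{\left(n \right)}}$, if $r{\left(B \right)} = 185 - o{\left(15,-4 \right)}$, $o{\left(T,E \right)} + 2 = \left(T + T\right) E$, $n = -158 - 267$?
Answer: $\sqrt{217} \approx 14.731$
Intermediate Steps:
$n = -425$ ($n = -158 - 267 = -425$)
$o{\left(T,E \right)} = -2 + 2 E T$ ($o{\left(T,E \right)} = -2 + \left(T + T\right) E = -2 + 2 T E = -2 + 2 E T$)
$r{\left(B \right)} = 307$ ($r{\left(B \right)} = 185 - \left(-2 + 2 \left(-4\right) 15\right) = 185 - \left(-2 - 120\right) = 185 - -122 = 185 + 122 = 307$)
$\sqrt{r{\left(95 - 70 \right)} - w{\left(n \right)}} = \sqrt{307 - 90} = \sqrt{217}$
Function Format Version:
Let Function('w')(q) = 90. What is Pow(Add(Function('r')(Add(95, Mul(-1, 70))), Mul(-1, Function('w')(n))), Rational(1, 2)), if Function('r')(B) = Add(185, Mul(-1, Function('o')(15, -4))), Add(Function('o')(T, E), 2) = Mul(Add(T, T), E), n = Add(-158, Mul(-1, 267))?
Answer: Pow(217, Rational(1, 2)) ≈ 14.731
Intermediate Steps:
n = -425 (n = Add(-158, -267) = -425)
Function('o')(T, E) = Add(-2, Mul(2, E, T)) (Function('o')(T, E) = Add(-2, Mul(Add(T, T), E)) = Add(-2, Mul(Mul(2, T), E)) = Add(-2, Mul(2, E, T)))
Function('r')(B) = 307 (Function('r')(B) = Add(185, Mul(-1, Add(-2, Mul(2, -4, 15)))) = Add(185, Mul(-1, Add(-2, -120))) = Add(185, Mul(-1, -122)) = Add(185, 122) = 307)
Pow(Add(Function('r')(Add(95, Mul(-1, 70))), Mul(-1, Function('w')(n))), Rational(1, 2)) = Pow(Add(307, Mul(-1, 90)), Rational(1, 2)) = Pow(Add(307, -90), Rational(1, 2)) = Pow(217, Rational(1, 2))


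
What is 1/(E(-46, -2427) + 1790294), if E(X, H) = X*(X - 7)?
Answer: 1/1792732 ≈ 5.5781e-7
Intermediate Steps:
E(X, H) = X*(-7 + X)
1/(E(-46, -2427) + 1790294) = 1/(-46*(-7 - 46) + 1790294) = 1/(-46*(-53) + 1790294) = 1/(2438 + 1790294) = 1/1792732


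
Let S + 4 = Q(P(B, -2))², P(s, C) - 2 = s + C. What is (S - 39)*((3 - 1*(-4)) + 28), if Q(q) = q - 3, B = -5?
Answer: 735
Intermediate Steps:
P(s, C) = 2 + C + s (P(s, C) = 2 + (s + C) = 2 + (C + s) = 2 + C + s)
Q(q) = -3 + q
S = 60 (S = -4 + (-3 + (2 - 2 - 5))² = -4 + (-3 - 5)² = -4 + (-8)² = -4 + 64 = 60)
(S - 39)*((3 - 1*(-4)) + 28) = (60 - 39)*((3 - 1*(-4)) + 28) = 21*((3 + 4) + 28) = 21*(7 + 28) = 21*35 = 735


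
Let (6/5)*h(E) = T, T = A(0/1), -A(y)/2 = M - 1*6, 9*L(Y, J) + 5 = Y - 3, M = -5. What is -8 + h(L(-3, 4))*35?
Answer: 1901/3 ≈ 633.67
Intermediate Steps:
L(Y, J) = -8/9 + Y/9 (L(Y, J) = -5/9 + (Y - 3)/9 = -5/9 + (-3 + Y)/9 = -5/9 + (-⅓ + Y/9) = -8/9 + Y/9)
A(y) = 22 (A(y) = -2*(-5 - 1*6) = -2*(-5 - 6) = -2*(-11) = 22)
T = 22
h(E) = 55/3 (h(E) = (⅚)*22 = 55/3)
-8 + h(L(-3, 4))*35 = -8 + (55/3)*35 = -8 + 1925/3 = 1901/3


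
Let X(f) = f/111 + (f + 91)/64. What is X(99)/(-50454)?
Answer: -4571/59737536 ≈ -7.6518e-5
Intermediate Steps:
X(f) = 91/64 + 175*f/7104 (X(f) = f*(1/111) + (91 + f)*(1/64) = f/111 + (91/64 + f/64) = 91/64 + 175*f/7104)
X(99)/(-50454) = (91/64 + (175/7104)*99)/(-50454) = (91/64 + 5775/2368)*(-1/50454) = (4571/1184)*(-1/50454) = -4571/59737536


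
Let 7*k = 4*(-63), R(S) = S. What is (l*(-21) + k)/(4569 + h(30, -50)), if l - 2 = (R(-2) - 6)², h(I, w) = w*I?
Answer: -158/341 ≈ -0.46334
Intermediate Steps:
h(I, w) = I*w
k = -36 (k = (4*(-63))/7 = (⅐)*(-252) = -36)
l = 66 (l = 2 + (-2 - 6)² = 2 + (-8)² = 2 + 64 = 66)
(l*(-21) + k)/(4569 + h(30, -50)) = (66*(-21) - 36)/(4569 + 30*(-50)) = (-1386 - 36)/(4569 - 1500) = -1422/3069 = -1422*1/3069 = -158/341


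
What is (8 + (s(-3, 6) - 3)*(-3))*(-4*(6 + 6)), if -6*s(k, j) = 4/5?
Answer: -4176/5 ≈ -835.20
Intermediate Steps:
s(k, j) = -2/15 (s(k, j) = -2/(3*5) = -⅙*⅘ = -2/15)
(8 + (s(-3, 6) - 3)*(-3))*(-4*(6 + 6)) = (8 + (-2/15 - 3)*(-3))*(-4*(6 + 6)) = (8 - 47/15*(-3))*(-4*12) = (8 + 47/5)*(-48) = (87/5)*(-48) = -4176/5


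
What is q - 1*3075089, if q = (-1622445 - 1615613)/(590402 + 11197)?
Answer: -1849973705369/601599 ≈ -3.0751e+6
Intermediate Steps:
q = -3238058/601599 ≈ -5.3824
q - 1*3075089 = -3238058/601599 - 1*3075089 = -3238058/601599 - 3075089 = -1849973705369/601599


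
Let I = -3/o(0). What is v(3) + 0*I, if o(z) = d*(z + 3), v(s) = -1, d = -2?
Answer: -1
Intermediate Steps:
o(z) = -6 - 2*z (o(z) = -2*(z + 3) = -2*(3 + z) = -6 - 2*z)
I = ½ (I = -3/(-6 - 2*0) = -3/(-6 + 0) = -3/(-6) = -3*(-⅙) = ½ ≈ 0.50000)
v(3) + 0*I = -1 + 0*(½) = -1 + 0 = -1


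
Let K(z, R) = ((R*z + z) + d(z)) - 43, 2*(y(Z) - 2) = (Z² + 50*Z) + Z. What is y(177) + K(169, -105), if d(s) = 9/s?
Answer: 432818/169 ≈ 2561.1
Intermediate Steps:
y(Z) = 2 + Z²/2 + 51*Z/2 (y(Z) = 2 + ((Z² + 50*Z) + Z)/2 = 2 + (Z² + 51*Z)/2 = 2 + (Z²/2 + 51*Z/2) = 2 + Z²/2 + 51*Z/2)
K(z, R) = -43 + z + 9/z + R*z (K(z, R) = ((R*z + z) + 9/z) - 43 = ((z + R*z) + 9/z) - 43 = (z + 9/z + R*z) - 43 = -43 + z + 9/z + R*z)
y(177) + K(169, -105) = (2 + (½)*177² + (51/2)*177) + (-43 + 169 + 9/169 - 105*169) = (2 + (½)*31329 + 9027/2) + (-43 + 169 + 9*(1/169) - 17745) = (2 + 31329/2 + 9027/2) + (-43 + 169 + 9/169 - 17745) = 20180 - 2977602/169 = 432818/169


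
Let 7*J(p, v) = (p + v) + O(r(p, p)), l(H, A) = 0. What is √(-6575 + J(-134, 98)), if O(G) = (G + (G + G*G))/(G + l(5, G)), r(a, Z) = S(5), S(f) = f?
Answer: I*√322378/7 ≈ 81.112*I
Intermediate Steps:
r(a, Z) = 5
O(G) = (G² + 2*G)/G (O(G) = (G + (G + G*G))/(G + 0) = (G + (G + G²))/G = (G² + 2*G)/G)
J(p, v) = 1 + p/7 + v/7 (J(p, v) = ((p + v) + (2 + 5))/7 = ((p + v) + 7)/7 = (7 + p + v)/7 = 1 + p/7 + v/7)
√(-6575 + J(-134, 98)) = √(-6575 + (1 + (⅐)*(-134) + (⅐)*98)) = √(-6575 + (1 - 134/7 + 14)) = √(-6575 - 29/7) = √(-46054/7) = I*√322378/7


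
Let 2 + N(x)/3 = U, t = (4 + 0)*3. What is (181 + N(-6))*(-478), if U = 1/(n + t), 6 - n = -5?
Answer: -1925384/23 ≈ -83712.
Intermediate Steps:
n = 11 (n = 6 - 1*(-5) = 6 + 5 = 11)
t = 12 (t = 4*3 = 12)
U = 1/23 (U = 1/(11 + 12) = 1/23 ≈ 0.043478)
N(x) = -135/23 (N(x) = -6 + 3*(1/23) = -6 + 3/23 = -135/23)
(181 + N(-6))*(-478) = (181 - 135/23)*(-478) = (4028/23)*(-478) = -1925384/23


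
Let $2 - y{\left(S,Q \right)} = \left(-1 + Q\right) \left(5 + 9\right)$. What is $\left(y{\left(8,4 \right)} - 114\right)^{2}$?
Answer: $23716$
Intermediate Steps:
$y{\left(S,Q \right)} = 16 - 14 Q$ ($y{\left(S,Q \right)} = 2 - \left(-1 + Q\right) \left(5 + 9\right) = 2 - \left(-1 + Q\right) 14 = 2 - \left(-14 + 14 Q\right) = 16 - 14 Q$)
$\left(y{\left(8,4 \right)} - 114\right)^{2} = \left(\left(16 - 56\right) - 114\right)^{2} = \left(-40 - 114\right)^{2} = \left(-154\right)^{2} = 23716$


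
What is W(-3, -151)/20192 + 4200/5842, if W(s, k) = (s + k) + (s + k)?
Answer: 10375883/14745208 ≈ 0.70368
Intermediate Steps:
W(s, k) = 2*k + 2*s (W(s, k) = (k + s) + (k + s) = 2*k + 2*s)
W(-3, -151)/20192 + 4200/5842 = (2*(-151) + 2*(-3))/20192 + 4200/5842 = (-302 - 6)*(1/20192) + 4200*(1/5842) = -308*1/20192 + 2100/2921 = -77/5048 + 2100/2921 = 10375883/14745208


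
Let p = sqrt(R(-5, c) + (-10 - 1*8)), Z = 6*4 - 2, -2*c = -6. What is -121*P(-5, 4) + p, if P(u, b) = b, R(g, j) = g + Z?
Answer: -484 + I ≈ -484.0 + 1.0*I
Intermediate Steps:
c = 3 (c = -1/2*(-6) = 3)
Z = 22 (Z = 24 - 2 = 22)
R(g, j) = 22 + g (R(g, j) = g + 22 = 22 + g)
p = I (p = sqrt((22 - 5) + (-10 - 1*8)) = sqrt(17 + (-10 - 8)) = sqrt(17 - 18) = sqrt(-1) = I ≈ 1.0*I)
-121*P(-5, 4) + p = -121*4 + I = -484 + I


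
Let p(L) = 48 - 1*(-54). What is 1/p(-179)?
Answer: 1/102 ≈ 0.0098039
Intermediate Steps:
p(L) = 102 (p(L) = 48 + 54 = 102)
1/p(-179) = 1/102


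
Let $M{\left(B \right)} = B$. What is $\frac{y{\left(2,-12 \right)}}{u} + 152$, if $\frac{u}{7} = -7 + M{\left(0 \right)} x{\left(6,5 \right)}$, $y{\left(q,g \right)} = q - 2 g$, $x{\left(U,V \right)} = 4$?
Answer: $\frac{7422}{49} \approx 151.47$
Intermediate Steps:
$y{\left(q,g \right)} = q - 2 g$
$u = -49$ ($u = 7 \left(-7 + 0 \cdot 4\right) = 7 \left(-7 + 0\right) = 7 \left(-7\right) = -49$)
$\frac{y{\left(2,-12 \right)}}{u} + 152 = \frac{2 - -24}{-49} + 152 = \left(2 + 24\right) \left(- \frac{1}{49}\right) + 152 = 26 \left(- \frac{1}{49}\right) + 152 = - \frac{26}{49} + 152 = \frac{7422}{49}$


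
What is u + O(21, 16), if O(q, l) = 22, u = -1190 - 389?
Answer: -1557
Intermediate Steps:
u = -1579
u + O(21, 16) = -1579 + 22 = -1557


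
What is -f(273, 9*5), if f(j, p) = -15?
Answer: 15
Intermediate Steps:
-f(273, 9*5) = -1*(-15) = 15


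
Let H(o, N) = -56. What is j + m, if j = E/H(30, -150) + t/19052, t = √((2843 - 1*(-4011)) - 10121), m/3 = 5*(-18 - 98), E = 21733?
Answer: -119173/56 + 3*I*√3/1732 ≈ -2128.1 + 0.0030001*I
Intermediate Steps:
m = -1740 (m = 3*(5*(-18 - 98)) = 3*(5*(-116)) = 3*(-580) = -1740)
t = 33*I*√3 (t = √((2843 + 4011) - 10121) = √(6854 - 10121) = √(-3267) = 33*I*√3 ≈ 57.158*I)
j = -21733/56 + 3*I*√3/1732 (j = 21733/(-56) + (33*I*√3)/19052 = 21733*(-1/56) + (33*I*√3)*(1/19052) = -21733/56 + 3*I*√3/1732 ≈ -388.09 + 0.0030001*I)
j + m = (-21733/56 + 3*I*√3/1732) - 1740 = -119173/56 + 3*I*√3/1732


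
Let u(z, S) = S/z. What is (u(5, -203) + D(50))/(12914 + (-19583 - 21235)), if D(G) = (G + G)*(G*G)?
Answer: -1249797/139520 ≈ -8.9578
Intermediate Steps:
D(G) = 2*G³ (D(G) = (2*G)*G² = 2*G³)
(u(5, -203) + D(50))/(12914 + (-19583 - 21235)) = (-203/5 + 2*50³)/(12914 + (-19583 - 21235)) = (-203*⅕ + 2*125000)/(12914 - 40818) = (-203/5 + 250000)/(-27904) = (1249797/5)*(-1/27904) = -1249797/139520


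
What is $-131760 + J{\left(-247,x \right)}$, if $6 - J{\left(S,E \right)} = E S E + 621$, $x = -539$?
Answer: $71626312$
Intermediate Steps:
$J{\left(S,E \right)} = -615 - S E^{2}$ ($J{\left(S,E \right)} = 6 - \left(E S E + 621\right) = 6 - \left(S E^{2} + 621\right) = 6 - \left(621 + S E^{2}\right) = -615 - S E^{2}$)
$-131760 + J{\left(-247,x \right)} = -131760 - \left(615 - 247 \left(-539\right)^{2}\right) = -131760 - \left(615 - 71758687\right) = -131760 + \left(-615 + 71758687\right) = -131760 + 71758072 = 71626312$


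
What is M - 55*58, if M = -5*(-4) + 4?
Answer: -3166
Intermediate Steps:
M = 24 (M = 20 + 4 = 24)
M - 55*58 = 24 - 55*58 = 24 - 3190 = -3166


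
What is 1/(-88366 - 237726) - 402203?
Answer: -131155180677/326092 ≈ -4.0220e+5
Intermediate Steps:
1/(-88366 - 237726) - 402203 = 1/(-326092) - 402203 = -1/326092 - 402203 = -131155180677/326092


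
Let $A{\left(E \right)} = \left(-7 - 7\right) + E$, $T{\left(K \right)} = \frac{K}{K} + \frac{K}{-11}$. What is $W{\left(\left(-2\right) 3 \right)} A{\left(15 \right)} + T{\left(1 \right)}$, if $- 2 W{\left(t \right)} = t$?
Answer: $\frac{43}{11} \approx 3.9091$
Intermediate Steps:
$T{\left(K \right)} = 1 - \frac{K}{11}$ ($T{\left(K \right)} = 1 + K \left(- \frac{1}{11}\right) = 1 - \frac{K}{11}$)
$A{\left(E \right)} = -14 + E$
$W{\left(t \right)} = - \frac{t}{2}$
$W{\left(\left(-2\right) 3 \right)} A{\left(15 \right)} + T{\left(1 \right)} = - \frac{\left(-2\right) 3}{2} \left(-14 + 15\right) + \left(1 - \frac{1}{11}\right) = \left(- \frac{1}{2}\right) \left(-6\right) 1 + \left(1 - \frac{1}{11}\right) = 3 \cdot 1 + \frac{10}{11} = 3 + \frac{10}{11} = \frac{43}{11}$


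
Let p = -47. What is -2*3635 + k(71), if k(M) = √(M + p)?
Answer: -7270 + 2*√6 ≈ -7265.1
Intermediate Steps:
k(M) = √(-47 + M) (k(M) = √(M - 47) = √(-47 + M))
-2*3635 + k(71) = -2*3635 + √(-47 + 71) = -7270 + √24 = -7270 + 2*√6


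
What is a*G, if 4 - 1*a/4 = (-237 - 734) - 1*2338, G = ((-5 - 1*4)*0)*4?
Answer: 0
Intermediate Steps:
G = 0 (G = ((-5 - 4)*0)*4 = -9*0*4 = 0*4 = 0)
a = 13252 (a = 16 - 4*((-237 - 734) - 1*2338) = 16 - 4*(-971 - 2338) = 16 - 4*(-3309) = 16 + 13236 = 13252)
a*G = 13252*0 = 0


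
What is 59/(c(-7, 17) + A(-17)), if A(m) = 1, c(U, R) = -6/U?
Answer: 413/13 ≈ 31.769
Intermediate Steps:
59/(c(-7, 17) + A(-17)) = 59/(-6/(-7) + 1) = 59/(-6*(-⅐) + 1) = 59/(6/7 + 1) = 59/(13/7) = (7/13)*59 = 413/13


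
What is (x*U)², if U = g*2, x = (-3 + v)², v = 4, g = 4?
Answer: 64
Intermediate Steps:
x = 1 (x = (-3 + 4)² = 1² = 1)
U = 8 (U = 4*2 = 8)
(x*U)² = (1*8)² = 8² = 64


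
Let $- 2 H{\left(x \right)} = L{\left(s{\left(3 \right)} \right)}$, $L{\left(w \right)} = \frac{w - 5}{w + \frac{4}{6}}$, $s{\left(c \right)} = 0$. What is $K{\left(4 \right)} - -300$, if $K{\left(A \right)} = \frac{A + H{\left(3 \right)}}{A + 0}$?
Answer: $\frac{4831}{16} \approx 301.94$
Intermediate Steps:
$L{\left(w \right)} = \frac{-5 + w}{\frac{2}{3} + w}$ ($L{\left(w \right)} = \frac{-5 + w}{w + 4 \cdot \frac{1}{6}} = \frac{-5 + w}{w + \frac{2}{3}} = \frac{-5 + w}{\frac{2}{3} + w}$)
$H{\left(x \right)} = \frac{15}{4}$ ($H{\left(x \right)} = - \frac{3 \frac{1}{2 + 3 \cdot 0} \left(-5 + 0\right)}{2} = - \frac{3 \frac{1}{2 + 0} \left(-5\right)}{2} = - \frac{3 \cdot \frac{1}{2} \left(-5\right)}{2} = \left(- \frac{1}{2}\right) \left(- \frac{15}{2}\right) = \frac{15}{4}$)
$K{\left(A \right)} = \frac{\frac{15}{4} + A}{A}$ ($K{\left(A \right)} = \frac{A + \frac{15}{4}}{A + 0} = \frac{\frac{15}{4} + A}{A}$)
$K{\left(4 \right)} - -300 = \frac{\frac{15}{4} + 4}{4} - -300 = \frac{1}{4} \cdot \frac{31}{4} + 300 = \frac{31}{16} + 300 = \frac{4831}{16}$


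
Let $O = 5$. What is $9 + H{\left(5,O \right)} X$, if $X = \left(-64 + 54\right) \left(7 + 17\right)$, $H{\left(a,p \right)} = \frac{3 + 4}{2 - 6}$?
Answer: $429$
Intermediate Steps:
$H{\left(a,p \right)} = - \frac{7}{4}$ ($H{\left(a,p \right)} = \frac{7}{-4} = 7 \left(- \frac{1}{4}\right) = - \frac{7}{4}$)
$X = -240$ ($X = \left(-10\right) 24 = -240$)
$9 + H{\left(5,O \right)} X = 9 - -420 = 9 + 420 = 429$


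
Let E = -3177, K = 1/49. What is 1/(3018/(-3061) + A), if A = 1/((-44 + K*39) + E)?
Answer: -482995190/476360209 ≈ -1.0139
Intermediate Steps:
K = 1/49 ≈ 0.020408
A = -49/157790 (A = 1/((-44 + (1/49)*39) - 3177) = 1/((-44 + 39/49) - 3177) = 1/(-2117/49 - 3177) = 1/(-157790/49) = -49/157790 ≈ -0.00031054)
1/(3018/(-3061) + A) = 1/(3018/(-3061) - 49/157790) = 1/(3018*(-1/3061) - 49/157790) = 1/(-3018/3061 - 49/157790) = 1/(-476360209/482995190) = -482995190/476360209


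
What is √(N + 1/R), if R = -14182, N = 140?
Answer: √28158063178/14182 ≈ 11.832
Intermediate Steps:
√(N + 1/R) = √(140 + 1/(-14182)) = √(140 - 1/14182) = √(1985479/14182) = √28158063178/14182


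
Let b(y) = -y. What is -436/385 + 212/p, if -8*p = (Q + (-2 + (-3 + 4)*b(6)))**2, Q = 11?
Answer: -656884/3465 ≈ -189.58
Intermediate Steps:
p = -9/8 (p = -(11 + (-2 + (-3 + 4)*(-1*6)))**2/8 = -(11 + (-2 + 1*(-6)))**2/8 = -(11 + (-2 - 6))**2/8 = -(11 - 8)**2/8 = -1/8*3**2 = -1/8*9 = -9/8 ≈ -1.1250)
-436/385 + 212/p = -436/385 + 212/(-9/8) = -436*1/385 + 212*(-8/9) = -436/385 - 1696/9 = -656884/3465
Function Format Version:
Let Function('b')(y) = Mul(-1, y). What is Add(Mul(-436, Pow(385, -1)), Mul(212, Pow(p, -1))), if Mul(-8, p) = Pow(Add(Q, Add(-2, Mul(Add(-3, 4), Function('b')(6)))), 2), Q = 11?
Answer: Rational(-656884, 3465) ≈ -189.58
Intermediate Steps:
p = Rational(-9, 8) (p = Mul(Rational(-1, 8), Pow(Add(11, Add(-2, Mul(Add(-3, 4), Mul(-1, 6)))), 2)) = Mul(Rational(-1, 8), Pow(Add(11, Add(-2, Mul(1, -6))), 2)) = Mul(Rational(-1, 8), Pow(Add(11, Add(-2, -6)), 2)) = Mul(Rational(-1, 8), Pow(Add(11, -8), 2)) = Mul(Rational(-1, 8), Pow(3, 2)) = Mul(Rational(-1, 8), 9) = Rational(-9, 8) ≈ -1.1250)
Add(Mul(-436, Pow(385, -1)), Mul(212, Pow(p, -1))) = Add(Mul(-436, Pow(385, -1)), Mul(212, Pow(Rational(-9, 8), -1))) = Add(Mul(-436, Rational(1, 385)), Mul(212, Rational(-8, 9))) = Add(Rational(-436, 385), Rational(-1696, 9)) = Rational(-656884, 3465)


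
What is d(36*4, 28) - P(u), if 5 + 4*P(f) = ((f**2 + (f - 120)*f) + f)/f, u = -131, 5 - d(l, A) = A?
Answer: 147/2 ≈ 73.500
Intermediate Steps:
d(l, A) = 5 - A
P(f) = -5/4 + (f + f**2 + f*(-120 + f))/(4*f) (P(f) = -5/4 + (((f**2 + (f - 120)*f) + f)/f)/4 = -5/4 + (((f**2 + (-120 + f)*f) + f)/f)/4 = -5/4 + (((f**2 + f*(-120 + f)) + f)/f)/4 = -5/4 + ((f + f**2 + f*(-120 + f))/f)/4 = -5/4 + (f + f**2 + f*(-120 + f))/(4*f))
d(36*4, 28) - P(u) = (5 - 1*28) - (-31 + (1/2)*(-131)) = (5 - 28) - (-31 - 131/2) = -23 - 1*(-193/2) = -23 + 193/2 = 147/2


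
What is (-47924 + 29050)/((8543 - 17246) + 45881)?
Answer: -9437/18589 ≈ -0.50767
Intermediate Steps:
(-47924 + 29050)/((8543 - 17246) + 45881) = -18874/(-8703 + 45881) = -18874/37178 = -18874*1/37178 = -9437/18589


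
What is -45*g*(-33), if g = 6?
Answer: 8910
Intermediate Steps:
-45*g*(-33) = -45*6*(-33) = -270*(-33) = 8910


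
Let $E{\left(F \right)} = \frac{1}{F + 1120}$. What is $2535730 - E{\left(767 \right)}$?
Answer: $\frac{4784922509}{1887} \approx 2.5357 \cdot 10^{6}$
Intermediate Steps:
$E{\left(F \right)} = \frac{1}{1120 + F}$
$2535730 - E{\left(767 \right)} = 2535730 - \frac{1}{1120 + 767} = 2535730 - \frac{1}{1887} = \frac{4784922509}{1887}$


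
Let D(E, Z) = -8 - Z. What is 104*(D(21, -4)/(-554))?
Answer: 208/277 ≈ 0.75090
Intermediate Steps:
104*(D(21, -4)/(-554)) = 104*((-8 - 1*(-4))/(-554)) = 104*((-8 + 4)*(-1/554)) = 104*(-4*(-1/554)) = 104*(2/277) = 208/277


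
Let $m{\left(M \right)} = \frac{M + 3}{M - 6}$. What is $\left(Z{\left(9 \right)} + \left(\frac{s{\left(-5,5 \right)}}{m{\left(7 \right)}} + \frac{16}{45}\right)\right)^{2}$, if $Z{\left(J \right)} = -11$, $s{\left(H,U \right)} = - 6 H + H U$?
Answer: $\frac{833569}{8100} \approx 102.91$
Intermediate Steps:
$m{\left(M \right)} = \frac{3 + M}{-6 + M}$
$\left(Z{\left(9 \right)} + \left(\frac{s{\left(-5,5 \right)}}{m{\left(7 \right)}} + \frac{16}{45}\right)\right)^{2} = \left(-11 + \left(\frac{\left(-5\right) \left(-6 + 5\right)}{\frac{1}{-6 + 7} \left(3 + 7\right)} + \frac{16}{45}\right)\right)^{2} = \left(-11 + \left(\frac{\left(-5\right) \left(-1\right)}{1^{-1} \cdot 10} + 16 \cdot \frac{1}{45}\right)\right)^{2} = \left(-11 + \left(\frac{5}{1 \cdot 10} + \frac{16}{45}\right)\right)^{2} = \left(-11 + \left(\frac{5}{10} + \frac{16}{45}\right)\right)^{2} = \left(-11 + \left(5 \cdot \frac{1}{10} + \frac{16}{45}\right)\right)^{2} = \left(-11 + \left(\frac{1}{2} + \frac{16}{45}\right)\right)^{2} = \left(-11 + \frac{77}{90}\right)^{2} = \left(- \frac{913}{90}\right)^{2} = \frac{833569}{8100}$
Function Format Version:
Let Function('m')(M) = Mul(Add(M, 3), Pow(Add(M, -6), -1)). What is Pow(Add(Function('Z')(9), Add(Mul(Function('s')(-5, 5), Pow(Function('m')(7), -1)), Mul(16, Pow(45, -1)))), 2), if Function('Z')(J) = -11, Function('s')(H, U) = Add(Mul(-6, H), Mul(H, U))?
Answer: Rational(833569, 8100) ≈ 102.91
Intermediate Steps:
Function('m')(M) = Mul(Pow(Add(-6, M), -1), Add(3, M)) (Function('m')(M) = Mul(Add(3, M), Pow(Add(-6, M), -1)) = Mul(Pow(Add(-6, M), -1), Add(3, M)))
Pow(Add(Function('Z')(9), Add(Mul(Function('s')(-5, 5), Pow(Function('m')(7), -1)), Mul(16, Pow(45, -1)))), 2) = Pow(Add(-11, Add(Mul(Mul(-5, Add(-6, 5)), Pow(Mul(Pow(Add(-6, 7), -1), Add(3, 7)), -1)), Mul(16, Pow(45, -1)))), 2) = Pow(Add(-11, Add(Mul(Mul(-5, -1), Pow(Mul(Pow(1, -1), 10), -1)), Mul(16, Rational(1, 45)))), 2) = Pow(Add(-11, Add(Mul(5, Pow(Mul(1, 10), -1)), Rational(16, 45))), 2) = Pow(Add(-11, Add(Mul(5, Pow(10, -1)), Rational(16, 45))), 2) = Pow(Add(-11, Add(Mul(5, Rational(1, 10)), Rational(16, 45))), 2) = Pow(Add(-11, Add(Rational(1, 2), Rational(16, 45))), 2) = Pow(Add(-11, Rational(77, 90)), 2) = Pow(Rational(-913, 90), 2) = Rational(833569, 8100)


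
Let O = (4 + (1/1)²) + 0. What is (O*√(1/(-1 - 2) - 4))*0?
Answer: 0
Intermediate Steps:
O = 5 (O = (4 + 1²) + 0 = (4 + 1) + 0 = 5 + 0 = 5)
(O*√(1/(-1 - 2) - 4))*0 = (5*√(1/(-1 - 2) - 4))*0 = (5*√(1/(-3) - 4))*0 = (5*√(-⅓ - 4))*0 = (5*√(-13/3))*0 = (5*(I*√39/3))*0 = (5*I*√39/3)*0 = 0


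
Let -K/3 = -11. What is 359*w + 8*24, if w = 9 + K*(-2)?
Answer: -20271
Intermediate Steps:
K = 33 (K = -3*(-11) = 33)
w = -57 (w = 9 + 33*(-2) = 9 - 66 = -57)
359*w + 8*24 = 359*(-57) + 8*24 = -20463 + 192 = -20271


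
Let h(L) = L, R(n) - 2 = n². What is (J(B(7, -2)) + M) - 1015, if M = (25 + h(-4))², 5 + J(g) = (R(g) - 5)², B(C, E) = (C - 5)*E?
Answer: -410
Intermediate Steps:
R(n) = 2 + n²
B(C, E) = E*(-5 + C) (B(C, E) = (-5 + C)*E = E*(-5 + C))
J(g) = -5 + (-3 + g²)² (J(g) = -5 + ((2 + g²) - 5)² = -5 + (-3 + g²)²)
M = 441 (M = (25 - 4)² = 21² = 441)
(J(B(7, -2)) + M) - 1015 = ((-5 + (-3 + (-2*(-5 + 7))²)²) + 441) - 1015 = ((-5 + (-3 + (-2*2)²)²) + 441) - 1015 = ((-5 + (-3 + (-4)²)²) + 441) - 1015 = ((-5 + (-3 + 16)²) + 441) - 1015 = ((-5 + 13²) + 441) - 1015 = ((-5 + 169) + 441) - 1015 = (164 + 441) - 1015 = 605 - 1015 = -410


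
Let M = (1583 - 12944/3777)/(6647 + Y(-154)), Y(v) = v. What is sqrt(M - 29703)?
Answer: 2*I*sqrt(4466029036143837999)/24524061 ≈ 172.34*I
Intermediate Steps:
M = 5966047/24524061 (M = (1583 - 12944/3777)/(6647 - 154) = (1583 - 12944*1/3777)/6493 = (1583 - 12944/3777)*(1/6493) = (5966047/3777)*(1/6493) = 5966047/24524061 ≈ 0.24327)
sqrt(M - 29703) = sqrt(5966047/24524061 - 29703) = sqrt(-728432217836/24524061) = 2*I*sqrt(4466029036143837999)/24524061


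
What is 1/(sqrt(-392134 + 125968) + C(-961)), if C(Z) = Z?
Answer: -31/38377 - 9*I*sqrt(3286)/1189687 ≈ -0.00080778 - 0.00043365*I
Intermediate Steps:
1/(sqrt(-392134 + 125968) + C(-961)) = 1/(sqrt(-392134 + 125968) - 961) = 1/(sqrt(-266166) - 961) = 1/(9*I*sqrt(3286) - 961) = 1/(-961 + 9*I*sqrt(3286))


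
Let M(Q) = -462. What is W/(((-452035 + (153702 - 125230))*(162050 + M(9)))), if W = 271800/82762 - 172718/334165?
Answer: -1471760767/36401201215919514310 ≈ -4.0432e-11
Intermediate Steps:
W = 2943521534/1063698605 (W = 271800*(1/82762) - 172718*1/334165 = 135900/41381 - 13286/25705 = 2943521534/1063698605 ≈ 2.7673)
W/(((-452035 + (153702 - 125230))*(162050 + M(9)))) = 2943521534/(1063698605*(((-452035 + (153702 - 125230))*(162050 - 462)))) = 2943521534/(1063698605*(((-452035 + 28472)*161588))) = 2943521534/(1063698605*((-423563*161588))) = (2943521534/1063698605)/(-68442698044) = (2943521534/1063698605)*(-1/68442698044) = -1471760767/36401201215919514310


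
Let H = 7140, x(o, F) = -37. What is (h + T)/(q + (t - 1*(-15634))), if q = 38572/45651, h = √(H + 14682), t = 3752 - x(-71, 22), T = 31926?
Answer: 1457453826/886717945 + 45651*√21822/886717945 ≈ 1.6513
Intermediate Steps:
t = 3789 (t = 3752 - 1*(-37) = 3752 + 37 = 3789)
h = √21822 (h = √(7140 + 14682) = √21822 ≈ 147.72)
q = 38572/45651 (q = 38572*(1/45651) = 38572/45651 ≈ 0.84493)
(h + T)/(q + (t - 1*(-15634))) = (√21822 + 31926)/(38572/45651 + (3789 - 1*(-15634))) = (31926 + √21822)/(38572/45651 + (3789 + 15634)) = (31926 + √21822)/(38572/45651 + 19423) = (31926 + √21822)/(886717945/45651) = (31926 + √21822)*(45651/886717945) = 1457453826/886717945 + 45651*√21822/886717945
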